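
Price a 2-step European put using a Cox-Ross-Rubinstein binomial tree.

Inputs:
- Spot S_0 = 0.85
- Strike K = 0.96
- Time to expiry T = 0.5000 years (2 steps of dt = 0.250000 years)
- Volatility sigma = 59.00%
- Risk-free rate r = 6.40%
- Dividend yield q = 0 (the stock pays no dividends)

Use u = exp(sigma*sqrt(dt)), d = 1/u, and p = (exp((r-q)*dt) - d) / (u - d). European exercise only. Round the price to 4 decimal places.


dt = T/N = 0.250000
u = exp(sigma*sqrt(dt)) = 1.343126; d = 1/u = 0.744532
p = (exp((r-q)*dt) - d) / (u - d) = 0.453724
Discount per step: exp(-r*dt) = 0.984127
Stock lattice S(k, i) with i counting down-moves:
  k=0: S(0,0) = 0.8500
  k=1: S(1,0) = 1.1417; S(1,1) = 0.6329
  k=2: S(2,0) = 1.5334; S(2,1) = 0.8500; S(2,2) = 0.4712
Terminal payoffs V(N, i) = max(K - S_T, 0):
  V(2,0) = 0.000000; V(2,1) = 0.110000; V(2,2) = 0.488822
Backward induction: V(k, i) = exp(-r*dt) * [p * V(k+1, i) + (1-p) * V(k+1, i+1)].
  V(1,0) = exp(-r*dt) * [p*0.000000 + (1-p)*0.110000] = 0.059137
  V(1,1) = exp(-r*dt) * [p*0.110000 + (1-p)*0.488822] = 0.311910
  V(0,0) = exp(-r*dt) * [p*0.059137 + (1-p)*0.311910] = 0.194090

Answer: Price = V(0,0) = 0.1941


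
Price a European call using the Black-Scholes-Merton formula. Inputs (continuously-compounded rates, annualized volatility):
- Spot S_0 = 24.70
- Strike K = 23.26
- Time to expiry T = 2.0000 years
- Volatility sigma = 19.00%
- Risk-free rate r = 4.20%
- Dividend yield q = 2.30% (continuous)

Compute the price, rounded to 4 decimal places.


d1 = (ln(S/K) + (r - q + 0.5*sigma^2) * T) / (sigma * sqrt(T)) = 0.49932195
d2 = d1 - sigma * sqrt(T) = 0.23062138
exp(-rT) = 0.91943126; exp(-qT) = 0.95504196
C = S_0 * exp(-qT) * N(d1) - K * exp(-rT) * N(d2)
N(d1) = 0.69122370; N(d2) = 0.59119552
C = 24.7000 * 0.95504196 * 0.69122370 - 23.2600 * 0.91943126 * 0.59119552 = 3.6624

Answer: Price = 3.6624


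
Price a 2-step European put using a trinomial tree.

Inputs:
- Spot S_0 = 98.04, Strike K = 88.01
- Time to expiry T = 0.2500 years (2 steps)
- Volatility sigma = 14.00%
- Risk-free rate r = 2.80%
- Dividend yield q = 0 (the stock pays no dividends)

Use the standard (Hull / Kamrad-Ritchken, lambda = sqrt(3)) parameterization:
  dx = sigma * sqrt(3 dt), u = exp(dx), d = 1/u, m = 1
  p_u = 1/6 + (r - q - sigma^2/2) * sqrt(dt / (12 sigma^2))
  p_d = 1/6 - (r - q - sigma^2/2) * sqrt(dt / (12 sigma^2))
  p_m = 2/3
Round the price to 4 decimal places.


dt = T/N = 0.125000; dx = sigma*sqrt(3*dt) = 0.085732
u = exp(dx) = 1.089514; d = 1/u = 0.917840
p_u = 0.179935, p_m = 0.666667, p_d = 0.153399
Discount per step: exp(-r*dt) = 0.996506
Stock lattice S(k, j) with j the centered position index:
  k=0: S(0,+0) = 98.0400
  k=1: S(1,-1) = 89.9850; S(1,+0) = 98.0400; S(1,+1) = 106.8160
  k=2: S(2,-2) = 82.5919; S(2,-1) = 89.9850; S(2,+0) = 98.0400; S(2,+1) = 106.8160; S(2,+2) = 116.3776
Terminal payoffs V(N, j) = max(K - S_T, 0):
  V(2,-2) = 5.418128; V(2,-1) = 0.000000; V(2,+0) = 0.000000; V(2,+1) = 0.000000; V(2,+2) = 0.000000
Backward induction: V(k, j) = exp(-r*dt) * [p_u * V(k+1, j+1) + p_m * V(k+1, j) + p_d * V(k+1, j-1)]
  V(1,-1) = exp(-r*dt) * [p_u*0.000000 + p_m*0.000000 + p_d*5.418128] = 0.828229
  V(1,+0) = exp(-r*dt) * [p_u*0.000000 + p_m*0.000000 + p_d*0.000000] = 0.000000
  V(1,+1) = exp(-r*dt) * [p_u*0.000000 + p_m*0.000000 + p_d*0.000000] = 0.000000
  V(0,+0) = exp(-r*dt) * [p_u*0.000000 + p_m*0.000000 + p_d*0.828229] = 0.126605

Answer: Price = V(0,0) = 0.1266


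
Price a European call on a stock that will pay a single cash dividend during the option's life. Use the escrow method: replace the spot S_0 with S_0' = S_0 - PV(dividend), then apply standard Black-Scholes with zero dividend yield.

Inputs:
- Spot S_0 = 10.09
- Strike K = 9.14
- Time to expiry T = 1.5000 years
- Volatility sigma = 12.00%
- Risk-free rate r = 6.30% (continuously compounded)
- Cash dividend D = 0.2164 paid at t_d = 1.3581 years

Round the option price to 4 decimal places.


Answer: Price = 1.6532

Derivation:
PV(D) = D * exp(-r * t_d) = 0.2164 * 0.91799779 = 0.19865472
S_0' = S_0 - PV(D) = 10.0900 - 0.19865472 = 9.89134528
d1 = (ln(S_0'/K) + (r + sigma^2/2)*T) / (sigma*sqrt(T)) = 1.25400114
d2 = d1 - sigma*sqrt(T) = 1.10703175
exp(-rT) = 0.90982773
N(d1) = 0.89507920; N(d2) = 0.86585990
C = S_0' * N(d1) - K * exp(-rT) * N(d2) = 9.89134528 * 0.89507920 - 9.1400 * 0.90982773 * 0.86585990 = 1.6532


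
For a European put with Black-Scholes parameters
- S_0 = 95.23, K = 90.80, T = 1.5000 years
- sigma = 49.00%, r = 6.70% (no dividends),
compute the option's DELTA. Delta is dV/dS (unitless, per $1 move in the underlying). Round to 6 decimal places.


d1 = 0.5469039612; d2 = -0.0532210258
phi(d1) = 0.3435266782; exp(-qT) = 1.0000000000; exp(-rT) = 0.9043851124
N(-d1) = 0.2922223571
Delta = -exp(-qT) * N(-d1) = -1.0000000000 * 0.2922223571 = -0.292222

Answer: Delta = -0.292222


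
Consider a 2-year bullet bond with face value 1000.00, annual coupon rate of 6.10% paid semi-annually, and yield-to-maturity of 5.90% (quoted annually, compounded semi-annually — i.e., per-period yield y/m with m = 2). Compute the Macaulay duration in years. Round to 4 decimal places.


Coupon per period c = face * coupon_rate / m = 30.500000
Periods per year m = 2; per-period yield y/m = 0.029500
Number of cashflows N = 4
Cashflows (t years, CF_t, discount factor 1/(1+y/m)^(m*t), PV):
  t = 0.5000: CF_t = 30.500000, DF = 0.971345, PV = 29.626032
  t = 1.0000: CF_t = 30.500000, DF = 0.943512, PV = 28.777107
  t = 1.5000: CF_t = 30.500000, DF = 0.916476, PV = 27.952508
  t = 2.0000: CF_t = 1030.500000, DF = 0.890214, PV = 917.365899
Price P = sum_t PV_t = 1003.721547
Macaulay numerator sum_t t * PV_t:
  t * PV_t at t = 0.5000: 14.813016
  t * PV_t at t = 1.0000: 28.777107
  t * PV_t at t = 1.5000: 41.928763
  t * PV_t at t = 2.0000: 1834.731798
Macaulay duration D = (sum_t t * PV_t) / P = 1920.250684 / 1003.721547 = 1.913131

Answer: Macaulay duration = 1.9131 years


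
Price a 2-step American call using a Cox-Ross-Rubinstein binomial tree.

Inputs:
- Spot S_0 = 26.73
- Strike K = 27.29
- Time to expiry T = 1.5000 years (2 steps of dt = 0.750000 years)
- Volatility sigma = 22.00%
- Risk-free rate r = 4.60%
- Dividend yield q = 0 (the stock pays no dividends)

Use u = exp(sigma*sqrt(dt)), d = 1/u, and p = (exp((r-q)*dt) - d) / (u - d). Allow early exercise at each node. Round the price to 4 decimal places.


Answer: Price = V(0,0) = 3.2706

Derivation:
dt = T/N = 0.750000
u = exp(sigma*sqrt(dt)) = 1.209885; d = 1/u = 0.826525
p = (exp((r-q)*dt) - d) / (u - d) = 0.544076
Discount per step: exp(-r*dt) = 0.966088
Stock lattice S(k, i) with i counting down-moves:
  k=0: S(0,0) = 26.7300
  k=1: S(1,0) = 32.3402; S(1,1) = 22.0930
  k=2: S(2,0) = 39.1280; S(2,1) = 26.7300; S(2,2) = 18.2604
Terminal payoffs V(N, i) = max(S_T - K, 0):
  V(2,0) = 11.837976; V(2,1) = 0.000000; V(2,2) = 0.000000
Backward induction: V(k, i) = exp(-r*dt) * [p * V(k+1, i) + (1-p) * V(k+1, i+1)]; then take max(V_cont, immediate exercise) for American.
  V(1,0) = exp(-r*dt) * [p*11.837976 + (1-p)*0.000000] = 6.222343; exercise = 5.050235; V(1,0) = max -> 6.222343
  V(1,1) = exp(-r*dt) * [p*0.000000 + (1-p)*0.000000] = 0.000000; exercise = 0.000000; V(1,1) = max -> 0.000000
  V(0,0) = exp(-r*dt) * [p*6.222343 + (1-p)*0.000000] = 3.270623; exercise = 0.000000; V(0,0) = max -> 3.270623


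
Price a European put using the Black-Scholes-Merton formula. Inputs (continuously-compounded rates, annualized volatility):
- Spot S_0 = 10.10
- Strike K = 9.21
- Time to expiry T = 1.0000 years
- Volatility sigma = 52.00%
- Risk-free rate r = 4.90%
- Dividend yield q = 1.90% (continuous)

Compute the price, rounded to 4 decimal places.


d1 = (ln(S/K) + (r - q + 0.5*sigma^2) * T) / (sigma * sqrt(T)) = 0.49508764
d2 = d1 - sigma * sqrt(T) = -0.02491236
exp(-rT) = 0.95218113; exp(-qT) = 0.98117936
P = K * exp(-rT) * N(-d2) - S_0 * exp(-qT) * N(-d1)
N(-d1) = 0.31026913; N(-d2) = 0.50993757
P = 9.2100 * 0.95218113 * 0.50993757 - 10.1000 * 0.98117936 * 0.31026913 = 1.3972

Answer: Price = 1.3972


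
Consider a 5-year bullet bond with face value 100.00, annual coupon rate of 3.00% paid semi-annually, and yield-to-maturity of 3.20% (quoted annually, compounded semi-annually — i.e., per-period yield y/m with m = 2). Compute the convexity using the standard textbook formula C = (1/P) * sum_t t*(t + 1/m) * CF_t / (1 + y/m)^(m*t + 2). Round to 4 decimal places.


Answer: Convexity = 24.3682

Derivation:
Coupon per period c = face * coupon_rate / m = 1.500000
Periods per year m = 2; per-period yield y/m = 0.016000
Number of cashflows N = 10
Cashflows (t years, CF_t, discount factor 1/(1+y/m)^(m*t), PV):
  t = 0.5000: CF_t = 1.500000, DF = 0.984252, PV = 1.476378
  t = 1.0000: CF_t = 1.500000, DF = 0.968752, PV = 1.453128
  t = 1.5000: CF_t = 1.500000, DF = 0.953496, PV = 1.430244
  t = 2.0000: CF_t = 1.500000, DF = 0.938480, PV = 1.407720
  t = 2.5000: CF_t = 1.500000, DF = 0.923701, PV = 1.385552
  t = 3.0000: CF_t = 1.500000, DF = 0.909155, PV = 1.363732
  t = 3.5000: CF_t = 1.500000, DF = 0.894837, PV = 1.342256
  t = 4.0000: CF_t = 1.500000, DF = 0.880745, PV = 1.321118
  t = 4.5000: CF_t = 1.500000, DF = 0.866875, PV = 1.300313
  t = 5.0000: CF_t = 101.500000, DF = 0.853224, PV = 86.602208
Price P = sum_t PV_t = 99.082648
Convexity numerator sum_t t*(t + 1/m) * CF_t / (1+y/m)^(m*t + 2):
  t = 0.5000: term = 0.715122
  t = 1.0000: term = 2.111581
  t = 1.5000: term = 4.156655
  t = 2.0000: term = 6.818660
  t = 2.5000: term = 10.066919
  t = 3.0000: term = 13.871739
  t = 3.5000: term = 18.204381
  t = 4.0000: term = 23.037040
  t = 4.5000: term = 28.342816
  t = 5.0000: term = 2307.141551
Convexity = (1/P) * sum = 2414.466463 / 99.082648 = 24.368207


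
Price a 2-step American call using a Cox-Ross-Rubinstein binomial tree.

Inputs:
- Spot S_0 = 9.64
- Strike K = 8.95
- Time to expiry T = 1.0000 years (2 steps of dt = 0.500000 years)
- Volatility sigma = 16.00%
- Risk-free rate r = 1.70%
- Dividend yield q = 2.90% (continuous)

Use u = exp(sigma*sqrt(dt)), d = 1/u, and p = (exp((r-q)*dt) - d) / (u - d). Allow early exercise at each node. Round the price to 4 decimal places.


Answer: Price = V(0,0) = 0.9822

Derivation:
dt = T/N = 0.500000
u = exp(sigma*sqrt(dt)) = 1.119785; d = 1/u = 0.893028
p = (exp((r-q)*dt) - d) / (u - d) = 0.445365
Discount per step: exp(-r*dt) = 0.991536
Stock lattice S(k, i) with i counting down-moves:
  k=0: S(0,0) = 9.6400
  k=1: S(1,0) = 10.7947; S(1,1) = 8.6088
  k=2: S(2,0) = 12.0878; S(2,1) = 9.6400; S(2,2) = 7.6879
Terminal payoffs V(N, i) = max(S_T - K, 0):
  V(2,0) = 3.137783; V(2,1) = 0.690000; V(2,2) = 0.000000
Backward induction: V(k, i) = exp(-r*dt) * [p * V(k+1, i) + (1-p) * V(k+1, i+1)]; then take max(V_cont, immediate exercise) for American.
  V(1,0) = exp(-r*dt) * [p*3.137783 + (1-p)*0.690000] = 1.765090; exercise = 1.844732; V(1,0) = max -> 1.844732
  V(1,1) = exp(-r*dt) * [p*0.690000 + (1-p)*0.000000] = 0.304701; exercise = 0.000000; V(1,1) = max -> 0.304701
  V(0,0) = exp(-r*dt) * [p*1.844732 + (1-p)*0.304701] = 0.982193; exercise = 0.690000; V(0,0) = max -> 0.982193


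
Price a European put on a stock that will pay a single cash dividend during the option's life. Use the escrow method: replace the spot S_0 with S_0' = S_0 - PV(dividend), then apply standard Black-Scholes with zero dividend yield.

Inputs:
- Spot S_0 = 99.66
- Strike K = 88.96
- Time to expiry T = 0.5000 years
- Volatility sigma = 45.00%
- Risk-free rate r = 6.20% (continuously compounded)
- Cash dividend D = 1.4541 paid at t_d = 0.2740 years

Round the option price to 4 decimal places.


PV(D) = D * exp(-r * t_d) = 1.4541 * 0.98315548 = 1.42960639
S_0' = S_0 - PV(D) = 99.6600 - 1.42960639 = 98.23039361
d1 = (ln(S_0'/K) + (r + sigma^2/2)*T) / (sigma*sqrt(T)) = 0.56805453
d2 = d1 - sigma*sqrt(T) = 0.24985648
exp(-rT) = 0.96947557
N(-d1) = 0.28499897; N(-d2) = 0.40134917
P = K * exp(-rT) * N(-d2) - S_0' * N(-d1) = 88.9600 * 0.96947557 * 0.40134917 - 98.23039361 * 0.28499897 = 6.6186

Answer: Price = 6.6186


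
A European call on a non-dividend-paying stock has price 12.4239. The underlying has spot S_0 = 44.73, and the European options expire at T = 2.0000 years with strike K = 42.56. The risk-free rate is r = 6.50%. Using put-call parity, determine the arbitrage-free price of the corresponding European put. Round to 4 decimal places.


Answer: Put price = 5.0656

Derivation:
Put-call parity: C - P = S_0 * exp(-qT) - K * exp(-rT).
S_0 * exp(-qT) = 44.7300 * 1.00000000 = 44.73000000
K * exp(-rT) = 42.5600 * 0.87809543 = 37.37174154
P = C - S*exp(-qT) + K*exp(-rT)
P = 12.4239 - 44.73000000 + 37.37174154 = 5.0656


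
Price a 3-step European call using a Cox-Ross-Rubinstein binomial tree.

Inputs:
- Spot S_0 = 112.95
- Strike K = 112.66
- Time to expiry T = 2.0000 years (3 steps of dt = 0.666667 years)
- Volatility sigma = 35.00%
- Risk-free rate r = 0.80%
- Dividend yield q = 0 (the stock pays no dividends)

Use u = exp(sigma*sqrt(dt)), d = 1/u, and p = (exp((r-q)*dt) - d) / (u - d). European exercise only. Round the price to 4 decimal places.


dt = T/N = 0.666667
u = exp(sigma*sqrt(dt)) = 1.330791; d = 1/u = 0.751433
p = (exp((r-q)*dt) - d) / (u - d) = 0.438269
Discount per step: exp(-r*dt) = 0.994681
Stock lattice S(k, i) with i counting down-moves:
  k=0: S(0,0) = 112.9500
  k=1: S(1,0) = 150.3129; S(1,1) = 84.8743
  k=2: S(2,0) = 200.0351; S(2,1) = 112.9500; S(2,2) = 63.7773
  k=3: S(3,0) = 266.2050; S(3,1) = 150.3129; S(3,2) = 84.8743; S(3,3) = 47.9244
Terminal payoffs V(N, i) = max(S_T - K, 0):
  V(3,0) = 153.544990; V(3,1) = 37.652889; V(3,2) = 0.000000; V(3,3) = 0.000000
Backward induction: V(k, i) = exp(-r*dt) * [p * V(k+1, i) + (1-p) * V(k+1, i+1)].
  V(2,0) = exp(-r*dt) * [p*153.544990 + (1-p)*37.652889] = 87.974354
  V(2,1) = exp(-r*dt) * [p*37.652889 + (1-p)*0.000000] = 16.414317
  V(2,2) = exp(-r*dt) * [p*0.000000 + (1-p)*0.000000] = 0.000000
  V(1,0) = exp(-r*dt) * [p*87.974354 + (1-p)*16.414317] = 47.522730
  V(1,1) = exp(-r*dt) * [p*16.414317 + (1-p)*0.000000] = 7.155621
  V(0,0) = exp(-r*dt) * [p*47.522730 + (1-p)*7.155621] = 24.715107

Answer: Price = V(0,0) = 24.7151


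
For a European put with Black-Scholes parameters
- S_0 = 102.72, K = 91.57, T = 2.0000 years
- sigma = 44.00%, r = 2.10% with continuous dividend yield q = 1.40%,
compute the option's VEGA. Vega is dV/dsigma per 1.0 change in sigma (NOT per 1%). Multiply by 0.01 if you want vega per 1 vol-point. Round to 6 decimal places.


Answer: Vega = 49.270903

Derivation:
d1 = 0.5182821640; d2 = -0.1039718034
phi(d1) = 0.3488034367; exp(-qT) = 0.9723883668; exp(-rT) = 0.9588697806
Vega = S * exp(-qT) * phi(d1) * sqrt(T) = 102.7200 * 0.9723883668 * 0.3488034367 * 1.4142135624 = 49.270903


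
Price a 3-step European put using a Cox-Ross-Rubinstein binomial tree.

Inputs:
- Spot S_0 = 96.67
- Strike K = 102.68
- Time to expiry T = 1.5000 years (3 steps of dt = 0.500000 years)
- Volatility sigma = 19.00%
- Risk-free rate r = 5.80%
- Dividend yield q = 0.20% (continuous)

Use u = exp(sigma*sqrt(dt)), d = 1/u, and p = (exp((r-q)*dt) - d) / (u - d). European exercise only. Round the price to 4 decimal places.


dt = T/N = 0.500000
u = exp(sigma*sqrt(dt)) = 1.143793; d = 1/u = 0.874284
p = (exp((r-q)*dt) - d) / (u - d) = 0.571823
Discount per step: exp(-r*dt) = 0.971416
Stock lattice S(k, i) with i counting down-moves:
  k=0: S(0,0) = 96.6700
  k=1: S(1,0) = 110.5705; S(1,1) = 84.5170
  k=2: S(2,0) = 126.4698; S(2,1) = 96.6700; S(2,2) = 73.8919
  k=3: S(3,0) = 144.6553; S(3,1) = 110.5705; S(3,2) = 84.5170; S(3,3) = 64.6024
Terminal payoffs V(N, i) = max(K - S_T, 0):
  V(3,0) = 0.000000; V(3,1) = 0.000000; V(3,2) = 18.162989; V(3,3) = 38.077555
Backward induction: V(k, i) = exp(-r*dt) * [p * V(k+1, i) + (1-p) * V(k+1, i+1)].
  V(2,0) = exp(-r*dt) * [p*0.000000 + (1-p)*0.000000] = 0.000000
  V(2,1) = exp(-r*dt) * [p*0.000000 + (1-p)*18.162989] = 7.554674
  V(2,2) = exp(-r*dt) * [p*18.162989 + (1-p)*38.077555] = 25.927047
  V(1,0) = exp(-r*dt) * [p*0.000000 + (1-p)*7.554674] = 3.142274
  V(1,1) = exp(-r*dt) * [p*7.554674 + (1-p)*25.927047] = 14.980499
  V(0,0) = exp(-r*dt) * [p*3.142274 + (1-p)*14.980499] = 7.976422

Answer: Price = V(0,0) = 7.9764


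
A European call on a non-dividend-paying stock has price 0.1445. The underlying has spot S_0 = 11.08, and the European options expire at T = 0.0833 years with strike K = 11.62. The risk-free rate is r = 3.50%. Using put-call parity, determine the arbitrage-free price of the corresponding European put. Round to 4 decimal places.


Put-call parity: C - P = S_0 * exp(-qT) - K * exp(-rT).
S_0 * exp(-qT) = 11.0800 * 1.00000000 = 11.08000000
K * exp(-rT) = 11.6200 * 0.99708875 = 11.58617123
P = C - S*exp(-qT) + K*exp(-rT)
P = 0.1445 - 11.08000000 + 11.58617123 = 0.6507

Answer: Put price = 0.6507


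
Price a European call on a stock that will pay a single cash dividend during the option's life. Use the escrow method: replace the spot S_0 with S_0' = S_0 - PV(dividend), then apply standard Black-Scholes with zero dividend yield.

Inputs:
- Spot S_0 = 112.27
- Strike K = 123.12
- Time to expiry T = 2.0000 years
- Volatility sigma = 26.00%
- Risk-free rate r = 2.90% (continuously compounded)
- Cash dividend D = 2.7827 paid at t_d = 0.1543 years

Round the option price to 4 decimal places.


Answer: Price = 13.3292

Derivation:
PV(D) = D * exp(-r * t_d) = 2.7827 * 0.99553530 = 2.77027607
S_0' = S_0 - PV(D) = 112.2700 - 2.77027607 = 109.49972393
d1 = (ln(S_0'/K) + (r + sigma^2/2)*T) / (sigma*sqrt(T)) = 0.02274311
d2 = d1 - sigma*sqrt(T) = -0.34495242
exp(-rT) = 0.94364995
N(d1) = 0.50907240; N(d2) = 0.36506507
C = S_0' * N(d1) - K * exp(-rT) * N(d2) = 109.49972393 * 0.50907240 - 123.1200 * 0.94364995 * 0.36506507 = 13.3292


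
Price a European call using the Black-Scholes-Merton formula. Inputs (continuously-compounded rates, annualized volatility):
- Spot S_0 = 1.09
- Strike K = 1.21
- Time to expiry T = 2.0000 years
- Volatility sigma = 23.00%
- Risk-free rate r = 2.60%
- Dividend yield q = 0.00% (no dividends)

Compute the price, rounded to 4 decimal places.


d1 = (ln(S/K) + (r - q + 0.5*sigma^2) * T) / (sigma * sqrt(T)) = 0.00140603
d2 = d1 - sigma * sqrt(T) = -0.32386309
exp(-rT) = 0.94932887; exp(-qT) = 1.00000000
C = S_0 * exp(-qT) * N(d1) - K * exp(-rT) * N(d2)
N(d1) = 0.50056092; N(d2) = 0.37302084
C = 1.0900 * 1.00000000 * 0.50056092 - 1.2100 * 0.94932887 * 0.37302084 = 0.1171

Answer: Price = 0.1171


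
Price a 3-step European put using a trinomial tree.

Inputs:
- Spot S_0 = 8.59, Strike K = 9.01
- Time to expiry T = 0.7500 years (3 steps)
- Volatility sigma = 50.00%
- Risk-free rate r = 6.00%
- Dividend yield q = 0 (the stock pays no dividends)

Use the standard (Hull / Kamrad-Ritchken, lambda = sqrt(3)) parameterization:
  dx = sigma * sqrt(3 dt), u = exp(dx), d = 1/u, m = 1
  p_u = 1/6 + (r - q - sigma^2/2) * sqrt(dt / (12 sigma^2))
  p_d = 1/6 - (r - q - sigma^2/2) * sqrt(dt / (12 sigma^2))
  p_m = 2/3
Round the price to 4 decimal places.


Answer: Price = V(0,0) = 1.4214

Derivation:
dt = T/N = 0.250000; dx = sigma*sqrt(3*dt) = 0.433013
u = exp(dx) = 1.541896; d = 1/u = 0.648552
p_u = 0.147903, p_m = 0.666667, p_d = 0.185431
Discount per step: exp(-r*dt) = 0.985112
Stock lattice S(k, j) with j the centered position index:
  k=0: S(0,+0) = 8.5900
  k=1: S(1,-1) = 5.5711; S(1,+0) = 8.5900; S(1,+1) = 13.2449
  k=2: S(2,-2) = 3.6131; S(2,-1) = 5.5711; S(2,+0) = 8.5900; S(2,+1) = 13.2449; S(2,+2) = 20.4222
  k=3: S(3,-3) = 2.3433; S(3,-2) = 3.6131; S(3,-1) = 5.5711; S(3,+0) = 8.5900; S(3,+1) = 13.2449; S(3,+2) = 20.4222; S(3,+3) = 31.4890
Terminal payoffs V(N, j) = max(K - S_T, 0):
  V(3,-3) = 6.666699; V(3,-2) = 5.396874; V(3,-1) = 3.438936; V(3,+0) = 0.420000; V(3,+1) = 0.000000; V(3,+2) = 0.000000; V(3,+3) = 0.000000
Backward induction: V(k, j) = exp(-r*dt) * [p_u * V(k+1, j+1) + p_m * V(k+1, j) + p_d * V(k+1, j-1)]
  V(2,-2) = exp(-r*dt) * [p_u*3.438936 + p_m*5.396874 + p_d*6.666699] = 5.263211
  V(2,-1) = exp(-r*dt) * [p_u*0.420000 + p_m*3.438936 + p_d*5.396874] = 3.305532
  V(2,+0) = exp(-r*dt) * [p_u*0.000000 + p_m*0.420000 + p_d*3.438936] = 0.904021
  V(2,+1) = exp(-r*dt) * [p_u*0.000000 + p_m*0.000000 + p_d*0.420000] = 0.076721
  V(2,+2) = exp(-r*dt) * [p_u*0.000000 + p_m*0.000000 + p_d*0.000000] = 0.000000
  V(1,-1) = exp(-r*dt) * [p_u*0.904021 + p_m*3.305532 + p_d*5.263211] = 3.264026
  V(1,+0) = exp(-r*dt) * [p_u*0.076721 + p_m*0.904021 + p_d*3.305532] = 1.208707
  V(1,+1) = exp(-r*dt) * [p_u*0.000000 + p_m*0.076721 + p_d*0.904021] = 0.215524
  V(0,+0) = exp(-r*dt) * [p_u*0.215524 + p_m*1.208707 + p_d*3.264026] = 1.421449


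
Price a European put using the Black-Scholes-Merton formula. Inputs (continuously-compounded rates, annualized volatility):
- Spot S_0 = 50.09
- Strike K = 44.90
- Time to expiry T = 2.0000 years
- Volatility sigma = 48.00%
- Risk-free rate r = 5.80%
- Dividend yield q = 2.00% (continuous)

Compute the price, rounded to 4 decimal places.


Answer: Price = 8.0493

Derivation:
d1 = (ln(S/K) + (r - q + 0.5*sigma^2) * T) / (sigma * sqrt(T)) = 0.61250708
d2 = d1 - sigma * sqrt(T) = -0.06631543
exp(-rT) = 0.89047522; exp(-qT) = 0.96078944
P = K * exp(-rT) * N(-d2) - S_0 * exp(-qT) * N(-d1)
N(-d1) = 0.27010116; N(-d2) = 0.52643665
P = 44.9000 * 0.89047522 * 0.52643665 - 50.0900 * 0.96078944 * 0.27010116 = 8.0493


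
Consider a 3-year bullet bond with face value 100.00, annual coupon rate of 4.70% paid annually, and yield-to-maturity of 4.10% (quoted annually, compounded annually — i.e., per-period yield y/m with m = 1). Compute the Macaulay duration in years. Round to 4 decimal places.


Answer: Macaulay duration = 2.8685 years

Derivation:
Coupon per period c = face * coupon_rate / m = 4.700000
Periods per year m = 1; per-period yield y/m = 0.041000
Number of cashflows N = 3
Cashflows (t years, CF_t, discount factor 1/(1+y/m)^(m*t), PV):
  t = 1.0000: CF_t = 4.700000, DF = 0.960615, PV = 4.514890
  t = 2.0000: CF_t = 4.700000, DF = 0.922781, PV = 4.337070
  t = 3.0000: CF_t = 104.700000, DF = 0.886437, PV = 92.809940
Price P = sum_t PV_t = 101.661899
Macaulay numerator sum_t t * PV_t:
  t * PV_t at t = 1.0000: 4.514890
  t * PV_t at t = 2.0000: 8.674139
  t * PV_t at t = 3.0000: 278.429821
Macaulay duration D = (sum_t t * PV_t) / P = 291.618850 / 101.661899 = 2.868517


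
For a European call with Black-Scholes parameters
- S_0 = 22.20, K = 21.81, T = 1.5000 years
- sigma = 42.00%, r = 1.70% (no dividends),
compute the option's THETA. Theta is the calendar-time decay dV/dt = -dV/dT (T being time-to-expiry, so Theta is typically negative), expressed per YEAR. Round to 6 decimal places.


Answer: Theta = -1.588566

Derivation:
d1 = 0.3412250190; d2 = -0.1731678269
phi(d1) = 0.3763800819; exp(-qT) = 1.0000000000; exp(-rT) = 0.9748223790
Theta = -S*exp(-qT)*phi(d1)*sigma/(2*sqrt(T)) - r*K*exp(-rT)*N(d2) + q*S*exp(-qT)*N(d1)
N(d1) = 0.6335329051; N(d2) = 0.4312597560; sqrt(T) = 1.2247448714
Term 1 = -22.2000 * 1.0000000000 * 0.3763800819 * 0.4200 / (2 * 1.2247448714) = -1.4326934391
Term 2 = -0.0170 * 21.8100 * 0.9748223790 * 0.4312597560 = -0.1558723240
Term 3 = 0 (no dividend yield, q = 0)
Theta = -1.4326934391 + (-0.1558723240) + (0.0000000000) = -1.588566


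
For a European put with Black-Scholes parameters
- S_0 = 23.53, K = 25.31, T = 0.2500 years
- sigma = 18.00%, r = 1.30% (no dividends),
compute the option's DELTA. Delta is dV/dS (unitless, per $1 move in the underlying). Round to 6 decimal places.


Answer: Delta = -0.767045

Derivation:
d1 = -0.7291485758; d2 = -0.8191485758
phi(d1) = 0.3058173178; exp(-qT) = 1.0000000000; exp(-rT) = 0.9967552755
N(-d1) = 0.7670446083
Delta = -exp(-qT) * N(-d1) = -1.0000000000 * 0.7670446083 = -0.767045


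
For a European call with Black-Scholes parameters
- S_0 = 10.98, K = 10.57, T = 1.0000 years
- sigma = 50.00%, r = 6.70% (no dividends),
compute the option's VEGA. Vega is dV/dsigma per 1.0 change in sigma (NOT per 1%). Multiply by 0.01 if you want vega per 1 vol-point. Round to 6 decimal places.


d1 = 0.4601112724; d2 = -0.0398887276
phi(d1) = 0.3588719194; exp(-qT) = 1.0000000000; exp(-rT) = 0.9351952013
Vega = S * exp(-qT) * phi(d1) * sqrt(T) = 10.9800 * 1.0000000000 * 0.3588719194 * 1.0000000000 = 3.940414

Answer: Vega = 3.940414


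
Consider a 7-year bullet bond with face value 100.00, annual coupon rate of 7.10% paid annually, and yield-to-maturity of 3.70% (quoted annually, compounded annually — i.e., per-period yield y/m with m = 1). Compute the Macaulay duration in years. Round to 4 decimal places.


Answer: Macaulay duration = 5.8765 years

Derivation:
Coupon per period c = face * coupon_rate / m = 7.100000
Periods per year m = 1; per-period yield y/m = 0.037000
Number of cashflows N = 7
Cashflows (t years, CF_t, discount factor 1/(1+y/m)^(m*t), PV):
  t = 1.0000: CF_t = 7.100000, DF = 0.964320, PV = 6.846673
  t = 2.0000: CF_t = 7.100000, DF = 0.929913, PV = 6.602385
  t = 3.0000: CF_t = 7.100000, DF = 0.896734, PV = 6.366813
  t = 4.0000: CF_t = 7.100000, DF = 0.864739, PV = 6.139646
  t = 5.0000: CF_t = 7.100000, DF = 0.833885, PV = 5.920584
  t = 6.0000: CF_t = 7.100000, DF = 0.804132, PV = 5.709339
  t = 7.0000: CF_t = 107.100000, DF = 0.775441, PV = 83.049721
Price P = sum_t PV_t = 120.635160
Macaulay numerator sum_t t * PV_t:
  t * PV_t at t = 1.0000: 6.846673
  t * PV_t at t = 2.0000: 13.204770
  t * PV_t at t = 3.0000: 19.100438
  t * PV_t at t = 4.0000: 24.558584
  t * PV_t at t = 5.0000: 29.602921
  t * PV_t at t = 6.0000: 34.256032
  t * PV_t at t = 7.0000: 581.348045
Macaulay duration D = (sum_t t * PV_t) / P = 708.917463 / 120.635160 = 5.876541


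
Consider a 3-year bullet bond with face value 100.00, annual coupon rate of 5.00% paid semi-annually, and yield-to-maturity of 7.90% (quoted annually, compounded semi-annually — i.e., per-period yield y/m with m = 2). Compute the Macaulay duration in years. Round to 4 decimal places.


Answer: Macaulay duration = 2.8144 years

Derivation:
Coupon per period c = face * coupon_rate / m = 2.500000
Periods per year m = 2; per-period yield y/m = 0.039500
Number of cashflows N = 6
Cashflows (t years, CF_t, discount factor 1/(1+y/m)^(m*t), PV):
  t = 0.5000: CF_t = 2.500000, DF = 0.962001, PV = 2.405002
  t = 1.0000: CF_t = 2.500000, DF = 0.925446, PV = 2.313615
  t = 1.5000: CF_t = 2.500000, DF = 0.890280, PV = 2.225699
  t = 2.0000: CF_t = 2.500000, DF = 0.856450, PV = 2.141125
  t = 2.5000: CF_t = 2.500000, DF = 0.823906, PV = 2.059764
  t = 3.0000: CF_t = 102.500000, DF = 0.792598, PV = 81.241307
Price P = sum_t PV_t = 92.386513
Macaulay numerator sum_t t * PV_t:
  t * PV_t at t = 0.5000: 1.202501
  t * PV_t at t = 1.0000: 2.313615
  t * PV_t at t = 1.5000: 3.338549
  t * PV_t at t = 2.0000: 4.282250
  t * PV_t at t = 2.5000: 5.149411
  t * PV_t at t = 3.0000: 243.723922
Macaulay duration D = (sum_t t * PV_t) / P = 260.010248 / 92.386513 = 2.814375


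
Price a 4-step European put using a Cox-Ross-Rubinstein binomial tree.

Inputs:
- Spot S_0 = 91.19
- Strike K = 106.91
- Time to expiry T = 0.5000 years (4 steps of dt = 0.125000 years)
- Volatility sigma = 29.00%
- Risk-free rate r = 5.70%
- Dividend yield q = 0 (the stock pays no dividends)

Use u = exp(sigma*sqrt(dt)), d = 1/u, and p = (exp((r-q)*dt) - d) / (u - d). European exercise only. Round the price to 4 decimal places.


dt = T/N = 0.125000
u = exp(sigma*sqrt(dt)) = 1.107971; d = 1/u = 0.902551
p = (exp((r-q)*dt) - d) / (u - d) = 0.509199
Discount per step: exp(-r*dt) = 0.992900
Stock lattice S(k, i) with i counting down-moves:
  k=0: S(0,0) = 91.1900
  k=1: S(1,0) = 101.0359; S(1,1) = 82.3036
  k=2: S(2,0) = 111.9448; S(2,1) = 91.1900; S(2,2) = 74.2832
  k=3: S(3,0) = 124.0316; S(3,1) = 101.0359; S(3,2) = 82.3036; S(3,3) = 67.0443
  k=4: S(4,0) = 137.4235; S(4,1) = 111.9448; S(4,2) = 91.1900; S(4,3) = 74.2832; S(4,4) = 60.5109
Terminal payoffs V(N, i) = max(K - S_T, 0):
  V(4,0) = 0.000000; V(4,1) = 0.000000; V(4,2) = 15.720000; V(4,3) = 32.626840; V(4,4) = 46.399112
Backward induction: V(k, i) = exp(-r*dt) * [p * V(k+1, i) + (1-p) * V(k+1, i+1)].
  V(3,0) = exp(-r*dt) * [p*0.000000 + (1-p)*0.000000] = 0.000000
  V(3,1) = exp(-r*dt) * [p*0.000000 + (1-p)*15.720000] = 7.660621
  V(3,2) = exp(-r*dt) * [p*15.720000 + (1-p)*32.626840] = 23.847381
  V(3,3) = exp(-r*dt) * [p*32.626840 + (1-p)*46.399112] = 39.106660
  V(2,0) = exp(-r*dt) * [p*0.000000 + (1-p)*7.660621] = 3.733149
  V(2,1) = exp(-r*dt) * [p*7.660621 + (1-p)*23.847381] = 15.494314
  V(2,2) = exp(-r*dt) * [p*23.847381 + (1-p)*39.106660] = 31.114176
  V(1,0) = exp(-r*dt) * [p*3.733149 + (1-p)*15.494314] = 9.438059
  V(1,1) = exp(-r*dt) * [p*15.494314 + (1-p)*31.114176] = 22.996131
  V(0,0) = exp(-r*dt) * [p*9.438059 + (1-p)*22.996131] = 15.978128

Answer: Price = V(0,0) = 15.9781


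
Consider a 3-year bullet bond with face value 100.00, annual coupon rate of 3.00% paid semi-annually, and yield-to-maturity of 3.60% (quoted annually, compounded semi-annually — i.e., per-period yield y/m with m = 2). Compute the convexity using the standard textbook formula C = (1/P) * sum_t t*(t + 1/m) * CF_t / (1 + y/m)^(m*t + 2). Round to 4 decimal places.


Coupon per period c = face * coupon_rate / m = 1.500000
Periods per year m = 2; per-period yield y/m = 0.018000
Number of cashflows N = 6
Cashflows (t years, CF_t, discount factor 1/(1+y/m)^(m*t), PV):
  t = 0.5000: CF_t = 1.500000, DF = 0.982318, PV = 1.473477
  t = 1.0000: CF_t = 1.500000, DF = 0.964949, PV = 1.447424
  t = 1.5000: CF_t = 1.500000, DF = 0.947887, PV = 1.421831
  t = 2.0000: CF_t = 1.500000, DF = 0.931127, PV = 1.396690
  t = 2.5000: CF_t = 1.500000, DF = 0.914663, PV = 1.371994
  t = 3.0000: CF_t = 101.500000, DF = 0.898490, PV = 91.196753
Price P = sum_t PV_t = 98.308170
Convexity numerator sum_t t*(t + 1/m) * CF_t / (1+y/m)^(m*t + 2):
  t = 0.5000: term = 0.710915
  t = 1.0000: term = 2.095036
  t = 1.5000: term = 4.115983
  t = 2.0000: term = 6.738676
  t = 2.5000: term = 9.929287
  t = 3.0000: term = 924.002438
Convexity = (1/P) * sum = 947.592337 / 98.308170 = 9.638999

Answer: Convexity = 9.6390


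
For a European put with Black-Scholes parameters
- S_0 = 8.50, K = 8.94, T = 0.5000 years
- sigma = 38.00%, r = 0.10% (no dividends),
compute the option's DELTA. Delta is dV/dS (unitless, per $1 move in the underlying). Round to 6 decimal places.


Answer: Delta = -0.520583

Derivation:
d1 = -0.0516166577; d2 = -0.3203172345
phi(d1) = 0.3984111874; exp(-qT) = 1.0000000000; exp(-rT) = 0.9995001250
N(-d1) = 0.5205829269
Delta = -exp(-qT) * N(-d1) = -1.0000000000 * 0.5205829269 = -0.520583


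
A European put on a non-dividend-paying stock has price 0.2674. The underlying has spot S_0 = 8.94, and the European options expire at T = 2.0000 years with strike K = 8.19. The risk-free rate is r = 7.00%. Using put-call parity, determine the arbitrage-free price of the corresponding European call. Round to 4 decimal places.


Put-call parity: C - P = S_0 * exp(-qT) - K * exp(-rT).
S_0 * exp(-qT) = 8.9400 * 1.00000000 = 8.94000000
K * exp(-rT) = 8.1900 * 0.86935824 = 7.12004395
C = P + S*exp(-qT) - K*exp(-rT)
C = 0.2674 + 8.94000000 - 7.12004395 = 2.0874

Answer: Call price = 2.0874


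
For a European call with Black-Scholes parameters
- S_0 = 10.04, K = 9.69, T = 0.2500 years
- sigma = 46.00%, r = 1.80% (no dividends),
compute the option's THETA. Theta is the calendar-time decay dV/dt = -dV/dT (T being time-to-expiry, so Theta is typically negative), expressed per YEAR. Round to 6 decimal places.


Answer: Theta = -1.858091

Derivation:
d1 = 0.2888377755; d2 = 0.0588377755
phi(d1) = 0.3826432586; exp(-qT) = 1.0000000000; exp(-rT) = 0.9955101098
Theta = -S*exp(-qT)*phi(d1)*sigma/(2*sqrt(T)) - r*K*exp(-rT)*N(d2) + q*S*exp(-qT)*N(d1)
N(d1) = 0.6136472386; N(d2) = 0.5234593400; sqrt(T) = 0.5000000000
Term 1 = -10.0400 * 1.0000000000 * 0.3826432586 * 0.4600 / (2 * 0.5000000000) = -1.7671996255
Term 2 = -0.0180 * 9.6900 * 0.9955101098 * 0.5234593400 = -0.0908918431
Term 3 = 0 (no dividend yield, q = 0)
Theta = -1.7671996255 + (-0.0908918431) + (0.0000000000) = -1.858091


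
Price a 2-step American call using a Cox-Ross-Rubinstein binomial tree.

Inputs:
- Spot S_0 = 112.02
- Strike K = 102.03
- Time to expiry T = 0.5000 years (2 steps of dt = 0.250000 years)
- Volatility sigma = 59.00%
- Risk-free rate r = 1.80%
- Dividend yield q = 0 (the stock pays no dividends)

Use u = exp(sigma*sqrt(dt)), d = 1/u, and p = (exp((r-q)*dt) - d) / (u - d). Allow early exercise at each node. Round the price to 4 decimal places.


Answer: Price = V(0,0) = 23.5686

Derivation:
dt = T/N = 0.250000
u = exp(sigma*sqrt(dt)) = 1.343126; d = 1/u = 0.744532
p = (exp((r-q)*dt) - d) / (u - d) = 0.434315
Discount per step: exp(-r*dt) = 0.995510
Stock lattice S(k, i) with i counting down-moves:
  k=0: S(0,0) = 112.0200
  k=1: S(1,0) = 150.4570; S(1,1) = 83.4024
  k=2: S(2,0) = 202.0828; S(2,1) = 112.0200; S(2,2) = 62.0957
Terminal payoffs V(N, i) = max(S_T - K, 0):
  V(2,0) = 100.052782; V(2,1) = 9.990000; V(2,2) = 0.000000
Backward induction: V(k, i) = exp(-r*dt) * [p * V(k+1, i) + (1-p) * V(k+1, i+1)]; then take max(V_cont, immediate exercise) for American.
  V(1,0) = exp(-r*dt) * [p*100.052782 + (1-p)*9.990000] = 48.885118; exercise = 48.427015; V(1,0) = max -> 48.885118
  V(1,1) = exp(-r*dt) * [p*9.990000 + (1-p)*0.000000] = 4.319324; exercise = 0.000000; V(1,1) = max -> 4.319324
  V(0,0) = exp(-r*dt) * [p*48.885118 + (1-p)*4.319324] = 23.568609; exercise = 9.990000; V(0,0) = max -> 23.568609


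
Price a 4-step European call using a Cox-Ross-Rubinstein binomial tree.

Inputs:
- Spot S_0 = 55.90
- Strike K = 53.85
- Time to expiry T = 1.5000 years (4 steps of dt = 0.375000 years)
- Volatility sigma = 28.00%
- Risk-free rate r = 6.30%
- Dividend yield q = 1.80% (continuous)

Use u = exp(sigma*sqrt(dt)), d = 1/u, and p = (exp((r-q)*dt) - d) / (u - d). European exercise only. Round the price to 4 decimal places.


dt = T/N = 0.375000
u = exp(sigma*sqrt(dt)) = 1.187042; d = 1/u = 0.842430
p = (exp((r-q)*dt) - d) / (u - d) = 0.506622
Discount per step: exp(-r*dt) = 0.976652
Stock lattice S(k, i) with i counting down-moves:
  k=0: S(0,0) = 55.9000
  k=1: S(1,0) = 66.3556; S(1,1) = 47.0919
  k=2: S(2,0) = 78.7669; S(2,1) = 55.9000; S(2,2) = 39.6716
  k=3: S(3,0) = 93.4996; S(3,1) = 66.3556; S(3,2) = 47.0919; S(3,3) = 33.4206
  k=4: S(4,0) = 110.9879; S(4,1) = 78.7669; S(4,2) = 55.9000; S(4,3) = 39.6716; S(4,4) = 28.1545
Terminal payoffs V(N, i) = max(S_T - K, 0):
  V(4,0) = 57.137936; V(4,1) = 24.916907; V(4,2) = 2.050000; V(4,3) = 0.000000; V(4,4) = 0.000000
Backward induction: V(k, i) = exp(-r*dt) * [p * V(k+1, i) + (1-p) * V(k+1, i+1)].
  V(3,0) = exp(-r*dt) * [p*57.137936 + (1-p)*24.916907] = 40.277905
  V(3,1) = exp(-r*dt) * [p*24.916907 + (1-p)*2.050000] = 13.316537
  V(3,2) = exp(-r*dt) * [p*2.050000 + (1-p)*0.000000] = 1.014327
  V(3,3) = exp(-r*dt) * [p*0.000000 + (1-p)*0.000000] = 0.000000
  V(2,0) = exp(-r*dt) * [p*40.277905 + (1-p)*13.316537] = 26.345935
  V(2,1) = exp(-r*dt) * [p*13.316537 + (1-p)*1.014327] = 7.077700
  V(2,2) = exp(-r*dt) * [p*1.014327 + (1-p)*0.000000] = 0.501883
  V(1,0) = exp(-r*dt) * [p*26.345935 + (1-p)*7.077700] = 16.446250
  V(1,1) = exp(-r*dt) * [p*7.077700 + (1-p)*0.501883] = 3.743837
  V(0,0) = exp(-r*dt) * [p*16.446250 + (1-p)*3.743837] = 9.941499

Answer: Price = V(0,0) = 9.9415


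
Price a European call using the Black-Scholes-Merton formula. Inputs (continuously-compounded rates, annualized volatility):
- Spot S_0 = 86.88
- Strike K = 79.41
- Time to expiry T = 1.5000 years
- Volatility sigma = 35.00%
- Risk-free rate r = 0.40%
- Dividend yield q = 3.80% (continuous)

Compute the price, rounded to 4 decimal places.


Answer: Price = 15.2829

Derivation:
d1 = (ln(S/K) + (r - q + 0.5*sigma^2) * T) / (sigma * sqrt(T)) = 0.30508640
d2 = d1 - sigma * sqrt(T) = -0.12357431
exp(-rT) = 0.99401796; exp(-qT) = 0.94459407
C = S_0 * exp(-qT) * N(d1) - K * exp(-rT) * N(d2)
N(d1) = 0.61984983; N(d2) = 0.45082617
C = 86.8800 * 0.94459407 * 0.61984983 - 79.4100 * 0.99401796 * 0.45082617 = 15.2829


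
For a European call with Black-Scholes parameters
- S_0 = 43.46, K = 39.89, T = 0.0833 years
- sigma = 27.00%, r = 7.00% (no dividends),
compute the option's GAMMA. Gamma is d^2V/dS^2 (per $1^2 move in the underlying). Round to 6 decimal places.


Answer: Gamma = 0.056395

Derivation:
d1 = 1.2137380176; d2 = 1.1358113212
phi(d1) = 0.1909929962; exp(-qT) = 1.0000000000; exp(-rT) = 0.9941859673
Gamma = exp(-qT) * phi(d1) / (S * sigma * sqrt(T)) = 1.0000000000 * 0.1909929962 / (43.4600 * 0.2700 * 0.2886173938) = 0.056395


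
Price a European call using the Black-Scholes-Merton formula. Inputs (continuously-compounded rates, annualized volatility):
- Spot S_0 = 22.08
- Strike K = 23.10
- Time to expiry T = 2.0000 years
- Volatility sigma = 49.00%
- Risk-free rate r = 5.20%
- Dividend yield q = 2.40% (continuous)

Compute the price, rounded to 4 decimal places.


Answer: Price = 5.7870

Derivation:
d1 = (ln(S/K) + (r - q + 0.5*sigma^2) * T) / (sigma * sqrt(T)) = 0.36212468
d2 = d1 - sigma * sqrt(T) = -0.33083996
exp(-rT) = 0.90122530; exp(-qT) = 0.95313379
C = S_0 * exp(-qT) * N(d1) - K * exp(-rT) * N(d2)
N(d1) = 0.64137057; N(d2) = 0.37038269
C = 22.0800 * 0.95313379 * 0.64137057 - 23.1000 * 0.90122530 * 0.37038269 = 5.7870


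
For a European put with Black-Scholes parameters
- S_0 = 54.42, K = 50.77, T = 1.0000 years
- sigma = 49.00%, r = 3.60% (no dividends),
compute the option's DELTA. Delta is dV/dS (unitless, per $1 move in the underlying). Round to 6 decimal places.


d1 = 0.4601553151; d2 = -0.0298446849
phi(d1) = 0.3588646467; exp(-qT) = 1.0000000000; exp(-rT) = 0.9646402935
N(-d1) = 0.3227023712
Delta = -exp(-qT) * N(-d1) = -1.0000000000 * 0.3227023712 = -0.322702

Answer: Delta = -0.322702


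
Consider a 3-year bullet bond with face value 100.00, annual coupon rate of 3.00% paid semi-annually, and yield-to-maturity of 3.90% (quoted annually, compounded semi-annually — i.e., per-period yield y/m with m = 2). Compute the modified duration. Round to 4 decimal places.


Coupon per period c = face * coupon_rate / m = 1.500000
Periods per year m = 2; per-period yield y/m = 0.019500
Number of cashflows N = 6
Cashflows (t years, CF_t, discount factor 1/(1+y/m)^(m*t), PV):
  t = 0.5000: CF_t = 1.500000, DF = 0.980873, PV = 1.471309
  t = 1.0000: CF_t = 1.500000, DF = 0.962112, PV = 1.443168
  t = 1.5000: CF_t = 1.500000, DF = 0.943709, PV = 1.415564
  t = 2.0000: CF_t = 1.500000, DF = 0.925659, PV = 1.388489
  t = 2.5000: CF_t = 1.500000, DF = 0.907954, PV = 1.361931
  t = 3.0000: CF_t = 101.500000, DF = 0.890588, PV = 90.394636
Price P = sum_t PV_t = 97.475097
First compute Macaulay numerator sum_t t * PV_t:
  t * PV_t at t = 0.5000: 0.735655
  t * PV_t at t = 1.0000: 1.443168
  t * PV_t at t = 1.5000: 2.123346
  t * PV_t at t = 2.0000: 2.776977
  t * PV_t at t = 2.5000: 3.404828
  t * PV_t at t = 3.0000: 271.183909
Macaulay duration D = 281.667882 / 97.475097 = 2.889639
Modified duration = D / (1 + y/m) = 2.889639 / (1 + 0.019500) = 2.834369

Answer: Modified duration = 2.8344


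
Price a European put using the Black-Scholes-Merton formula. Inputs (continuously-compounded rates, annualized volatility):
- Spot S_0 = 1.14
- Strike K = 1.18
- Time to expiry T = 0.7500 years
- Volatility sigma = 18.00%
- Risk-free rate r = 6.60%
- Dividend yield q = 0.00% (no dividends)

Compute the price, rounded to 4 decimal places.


Answer: Price = 0.0621

Derivation:
d1 = (ln(S/K) + (r - q + 0.5*sigma^2) * T) / (sigma * sqrt(T)) = 0.17425601
d2 = d1 - sigma * sqrt(T) = 0.01837144
exp(-rT) = 0.95170516; exp(-qT) = 1.00000000
P = K * exp(-rT) * N(-d2) - S_0 * exp(-qT) * N(-d1)
N(-d1) = 0.43083213; N(-d2) = 0.49267127
P = 1.1800 * 0.95170516 * 0.49267127 - 1.1400 * 1.00000000 * 0.43083213 = 0.0621


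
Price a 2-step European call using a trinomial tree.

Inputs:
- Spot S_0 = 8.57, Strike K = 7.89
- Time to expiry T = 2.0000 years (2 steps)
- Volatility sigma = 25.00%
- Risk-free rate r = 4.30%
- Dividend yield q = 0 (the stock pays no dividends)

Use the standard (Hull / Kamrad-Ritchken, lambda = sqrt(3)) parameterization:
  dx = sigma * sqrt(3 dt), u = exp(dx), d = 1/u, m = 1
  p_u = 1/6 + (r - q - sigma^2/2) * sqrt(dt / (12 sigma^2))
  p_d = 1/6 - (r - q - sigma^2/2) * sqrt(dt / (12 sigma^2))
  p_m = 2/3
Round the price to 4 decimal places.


dt = T/N = 1.000000; dx = sigma*sqrt(3*dt) = 0.433013
u = exp(dx) = 1.541896; d = 1/u = 0.648552
p_u = 0.180234, p_m = 0.666667, p_d = 0.153099
Discount per step: exp(-r*dt) = 0.957911
Stock lattice S(k, j) with j the centered position index:
  k=0: S(0,+0) = 8.5700
  k=1: S(1,-1) = 5.5581; S(1,+0) = 8.5700; S(1,+1) = 13.2140
  k=2: S(2,-2) = 3.6047; S(2,-1) = 5.5581; S(2,+0) = 8.5700; S(2,+1) = 13.2140; S(2,+2) = 20.3747
Terminal payoffs V(N, j) = max(S_T - K, 0):
  V(2,-2) = 0.000000; V(2,-1) = 0.000000; V(2,+0) = 0.680000; V(2,+1) = 5.324047; V(2,+2) = 12.484684
Backward induction: V(k, j) = exp(-r*dt) * [p_u * V(k+1, j+1) + p_m * V(k+1, j) + p_d * V(k+1, j-1)]
  V(1,-1) = exp(-r*dt) * [p_u*0.680000 + p_m*0.000000 + p_d*0.000000] = 0.117401
  V(1,+0) = exp(-r*dt) * [p_u*5.324047 + p_m*0.680000 + p_d*0.000000] = 1.353442
  V(1,+1) = exp(-r*dt) * [p_u*12.484684 + p_m*5.324047 + p_d*0.680000] = 5.655165
  V(0,+0) = exp(-r*dt) * [p_u*5.655165 + p_m*1.353442 + p_d*0.117401] = 1.857892

Answer: Price = V(0,0) = 1.8579
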